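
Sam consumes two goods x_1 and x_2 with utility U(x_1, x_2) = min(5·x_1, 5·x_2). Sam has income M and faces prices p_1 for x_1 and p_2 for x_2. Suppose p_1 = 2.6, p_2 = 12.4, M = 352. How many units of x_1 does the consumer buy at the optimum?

x_1* = 23.4667

With perfect complements, no substitution: consume in ratio x_1:x_2 = 5:5.
Budget: p_1·x_1 + p_2·x_1 = M, so (5·p_1 + 5·p_2)·x_1 = 5·M.
Demand: x_1*(p_1,p_2,M) = 5·M/(5·p_1 + 5·p_2), x_2* = 5·M/(5·p_1 + 5·p_2).
Here 5·2.6 + 5·12.4 = 75, giving x_1* = 23.4667.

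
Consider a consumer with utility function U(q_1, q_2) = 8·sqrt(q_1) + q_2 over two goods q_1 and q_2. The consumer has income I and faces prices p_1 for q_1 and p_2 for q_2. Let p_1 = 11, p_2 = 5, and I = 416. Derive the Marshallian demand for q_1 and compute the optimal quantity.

q_1* = 3.3058

Set MRS = p_1/p_2: 4·q_1^(−1/2) = p_1/p_2.
Thus q_1* = (4·p_2/p_1)² — independent of I — with the rest of income spent on q_2.
Plugging in: q_1* = (4·5/11)² = 3.3058.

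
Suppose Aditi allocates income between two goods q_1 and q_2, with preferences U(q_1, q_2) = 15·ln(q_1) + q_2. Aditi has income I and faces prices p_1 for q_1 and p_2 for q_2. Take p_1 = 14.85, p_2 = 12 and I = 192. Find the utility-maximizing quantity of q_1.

q_1* = 12.1212

MU_q_1 = 15/q_1, MU_q_2 = 1. Tangency: 15/q_1 = p_1/p_2.
So q_1*(p_1,p_2) = 15·p_2/p_1, independent of income; and q_2* = (I − 15·p_2)/p_2.
At the given prices: q_1* = 15·12/14.85 = 12.1212.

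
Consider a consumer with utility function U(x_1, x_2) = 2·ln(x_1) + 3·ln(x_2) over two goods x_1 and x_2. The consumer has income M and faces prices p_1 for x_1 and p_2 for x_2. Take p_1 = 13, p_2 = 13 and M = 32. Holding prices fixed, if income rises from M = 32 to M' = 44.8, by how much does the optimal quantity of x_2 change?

Tangency: MRS = (2/3)·x_2/x_1 = p_1/p_2.
Rearranging, p_2·x_2 = (3/2)·p_1·x_1. Substituting into the budget gives p_1·x_1·(1 + (3/2)) = M.
Demand: x_1*(p_1,p_2,M) = 0.4·M/p_1 and x_2* = 0.6·M/p_2.
At p_1=13, p_2=13, M=32: x_2* = 0.6·32/13 = 1.4769.
At M' = 44.8: x_2* = 2.0677. Change: 2.0677 − 1.4769 = 0.5908.

Δx_2* = 0.5908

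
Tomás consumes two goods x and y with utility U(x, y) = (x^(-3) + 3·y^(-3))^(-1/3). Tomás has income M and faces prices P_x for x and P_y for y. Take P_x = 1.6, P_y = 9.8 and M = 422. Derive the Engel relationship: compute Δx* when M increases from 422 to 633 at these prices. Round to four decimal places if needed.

Δx* = 21.5341

From the CES first-order condition, (1/3)·(y/x)^(4) = P_x/P_y.
Solve for the ratio: y/x = [3·P_x/P_y]^(0.25).
With the ratio pinned down, the budget gives x* = M/(P_x + P_y·(y/x)) and y* = (y/x)·x*.
Numerically y/x = 0.836573, so x* = 422/(1.6 + 9.8·0.836573) = 43.0682.
At M' = 633: x* = 64.6023. Change: 64.6023 − 43.0682 = 21.5341.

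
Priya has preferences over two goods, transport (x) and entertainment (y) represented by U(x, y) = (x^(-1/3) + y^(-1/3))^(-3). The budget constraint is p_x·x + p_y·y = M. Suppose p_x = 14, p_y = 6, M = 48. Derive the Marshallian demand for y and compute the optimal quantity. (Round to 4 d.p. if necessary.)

y* = 3.5779

MRS = MU_x/MU_y = (y/x)^(4/3). Set equal to p_x/p_y.
Hence y/x = (p_x/p_y)^(1/(4/3)), i.e. raised to the 0.75 power.
Substitute y = (y/x)·x into the budget: x* = M/(p_x + p_y·(y/x)).
Numerically y/x = 1.887916, so x* = 48/(14 + 6·1.887916) = 1.8952 and y* = 1.887916·1.8952 = 3.5779.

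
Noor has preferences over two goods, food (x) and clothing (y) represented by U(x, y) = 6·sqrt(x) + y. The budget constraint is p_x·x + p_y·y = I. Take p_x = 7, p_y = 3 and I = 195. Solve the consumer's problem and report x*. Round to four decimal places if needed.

MU_x = 3/√x, MU_y = 1. Tangency: 3/√x = p_x/p_y.
Solve: √x = 3·p_y/p_x, so x*(p_x,p_y) = (3·p_y/p_x)², and y* = (I − p_x·x*)/p_y.
Plugging in: x* = (3·3/7)² = 1.6531.

x* = 1.6531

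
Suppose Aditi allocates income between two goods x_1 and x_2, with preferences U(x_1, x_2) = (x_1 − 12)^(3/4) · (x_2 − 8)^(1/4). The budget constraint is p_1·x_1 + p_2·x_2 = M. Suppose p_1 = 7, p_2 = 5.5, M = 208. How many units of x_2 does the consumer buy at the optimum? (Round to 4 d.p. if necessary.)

x_2* = 11.6364

Let x_1' = x_1−12, x_2' = x_2−8. MRS = 3·x_2'/x_1' = p_1/p_2.
Substituting into the budget: x_1* = 12 + 0.75·(M − 12·p_1 − 8·p_2)/p_1, and x_2* = 8 + 0.25·(…)/p_2.
Discretionary income = 208 − 12·7 − 8·5.5 = 80; x_2* = 8 + 0.25·80/5.5 = 11.6364.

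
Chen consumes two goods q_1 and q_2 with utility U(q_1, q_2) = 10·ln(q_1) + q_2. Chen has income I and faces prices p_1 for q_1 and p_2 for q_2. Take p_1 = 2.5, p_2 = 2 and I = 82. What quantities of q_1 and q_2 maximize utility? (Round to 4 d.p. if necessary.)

q_1* = 8, q_2* = 31

MU_q_1 = 10/q_1, MU_q_2 = 1. Tangency: 10/q_1 = p_1/p_2.
So q_1*(p_1,p_2) = 10·p_2/p_1, independent of income; and q_2* = (I − 10·p_2)/p_2.
At the given prices: q_1* = 10·2/2.5 = 8, and q_2* = 31.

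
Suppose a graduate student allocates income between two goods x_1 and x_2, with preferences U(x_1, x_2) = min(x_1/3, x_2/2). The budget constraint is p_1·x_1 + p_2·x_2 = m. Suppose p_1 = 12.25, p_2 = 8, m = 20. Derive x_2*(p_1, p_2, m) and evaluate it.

x_2* = 0.7583

With perfect complements, no substitution: consume in ratio x_1:x_2 = 3:2.
Budget: p_1·x_1 + p_2·(2/3)·x_1 = m, so (3·p_1 + 2·p_2)·x_1 = 3·m.
Demand: x_1*(p_1,p_2,m) = 3·m/(3·p_1 + 2·p_2), x_2* = 2·m/(3·p_1 + 2·p_2).
Here 3·12.25 + 2·8 = 52.75, giving x_2* = 0.7583.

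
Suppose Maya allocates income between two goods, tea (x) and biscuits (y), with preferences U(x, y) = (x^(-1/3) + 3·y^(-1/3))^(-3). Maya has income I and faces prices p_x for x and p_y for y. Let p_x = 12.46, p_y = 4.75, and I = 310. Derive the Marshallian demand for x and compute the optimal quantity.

x* = 8.9137

From the CES first-order condition, (1/3)·(y/x)^(4/3) = p_x/p_y.
Hence y/x = (3·p_x/p_y)^(1/(4/3)), i.e. raised to the 0.75 power.
Substitute y = (y/x)·x into the budget: x* = I/(p_x + p_y·(y/x)).
Numerically y/x = 4.6985, so x* = 310/(12.46 + 4.75·4.6985) = 8.9137.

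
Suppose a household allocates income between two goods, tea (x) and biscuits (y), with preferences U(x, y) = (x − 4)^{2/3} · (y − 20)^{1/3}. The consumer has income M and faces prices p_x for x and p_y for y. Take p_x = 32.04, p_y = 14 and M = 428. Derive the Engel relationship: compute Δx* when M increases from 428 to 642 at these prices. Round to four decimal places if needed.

Δx* = 4.4528

After buying the subsistence bundle (4, 20), a share 2/3 of the remaining income goes to x: x* = 4 + 2/3·(M − 4p_x − 20p_y)/p_x.
Discretionary income = 428 − 4·32.04 − 20·14 = 19.84; x* = 4 + 2/3·19.84/32.04 = 4.4128.
At M' = 642: x* = 8.8656. Change: 8.8656 − 4.4128 = 4.4528.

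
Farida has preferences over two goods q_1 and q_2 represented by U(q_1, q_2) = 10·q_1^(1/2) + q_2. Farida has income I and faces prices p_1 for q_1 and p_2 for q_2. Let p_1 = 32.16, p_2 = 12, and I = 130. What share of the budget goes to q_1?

share on q_1 = 0.8611

Thus q_1* = (5·p_2/p_1)² — independent of I — with the rest of income spent on q_2.
Plugging in: q_1* = (5·12/32.16)² = 3.4807, q_2* = 1.505.
Expenditure on q_1: 32.16·3.4807 = 111.9403; share = 0.8611.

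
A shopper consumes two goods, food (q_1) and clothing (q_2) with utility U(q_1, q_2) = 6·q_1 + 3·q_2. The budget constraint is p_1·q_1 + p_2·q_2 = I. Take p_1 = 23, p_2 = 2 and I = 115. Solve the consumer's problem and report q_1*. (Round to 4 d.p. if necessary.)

Linear utility — the consumer picks whichever good has higher MU/price: 6/23 = 0.2609 vs 3/2 = 1.5.
q_2 gives more utility per dollar, so spend all income on q_2: q_2* = I/p_2, q_1* = 0.
Numerically: q_1* = 0, q_2* = 57.5.

q_1* = 0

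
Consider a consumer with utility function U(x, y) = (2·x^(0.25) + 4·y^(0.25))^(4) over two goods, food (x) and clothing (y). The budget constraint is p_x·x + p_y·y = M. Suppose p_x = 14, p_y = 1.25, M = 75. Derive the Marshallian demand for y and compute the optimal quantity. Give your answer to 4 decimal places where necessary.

MRS = MU_x/MU_y = (1/2)·(y/x)^(0.75). Set equal to p_x/p_y.
Solve for the ratio: y/x = [2·p_x/p_y]^(4/3).
With the ratio pinned down, the budget gives x* = M/(p_x + p_y·(y/x)) and y* = (y/x)·x*.
Numerically y/x = 63.143797, so x* = 75/(14 + 1.25·63.143797) = 0.8071 and y* = 63.143797·0.8071 = 50.9609.

y* = 50.9609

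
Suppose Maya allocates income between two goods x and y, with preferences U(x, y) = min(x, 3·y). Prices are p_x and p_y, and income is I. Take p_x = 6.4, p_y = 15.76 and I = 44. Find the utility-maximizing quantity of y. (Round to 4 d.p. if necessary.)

y* = 1.2586

Leontief preferences: the optimum is at the kink where x/3 = y/1, i.e. y = (1/3)·x.
Budget: p_x·x + p_y·(1/3)·x = I, so (3·p_x + p_y)·x = 3·I.
Demand: x*(p_x,p_y,I) = 3·I/(3·p_x + p_y), y* = I/(3·p_x + p_y).
Here 3·6.4 + 15.76 = 34.96, giving y* = 1.2586.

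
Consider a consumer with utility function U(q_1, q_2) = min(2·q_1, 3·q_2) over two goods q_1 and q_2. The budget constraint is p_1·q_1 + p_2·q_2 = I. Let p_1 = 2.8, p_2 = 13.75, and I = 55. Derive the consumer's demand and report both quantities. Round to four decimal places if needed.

q_1* = 4.5961, q_2* = 3.0641

With perfect complements, no substitution: consume in ratio q_1:q_2 = 3:2.
Budget: p_1·q_1 + p_2·(2/3)·q_1 = I, so (3·p_1 + 2·p_2)·q_1 = 3·I.
Demand: q_1*(p_1,p_2,I) = 3·I/(3·p_1 + 2·p_2), q_2* = 2·I/(3·p_1 + 2·p_2).
Here 3·2.8 + 2·13.75 = 35.9, giving q_1* = 4.5961 and q_2* = 3.0641.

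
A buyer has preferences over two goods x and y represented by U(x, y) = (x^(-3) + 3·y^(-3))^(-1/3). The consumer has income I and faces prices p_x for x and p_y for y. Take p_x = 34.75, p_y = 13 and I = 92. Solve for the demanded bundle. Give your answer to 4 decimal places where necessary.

Numerically y/x = 1.682803, so x* = 92/(34.75 + 13·1.682803) = 1.6247 and y* = 1.682803·1.6247 = 2.734.

x* = 1.6247, y* = 2.734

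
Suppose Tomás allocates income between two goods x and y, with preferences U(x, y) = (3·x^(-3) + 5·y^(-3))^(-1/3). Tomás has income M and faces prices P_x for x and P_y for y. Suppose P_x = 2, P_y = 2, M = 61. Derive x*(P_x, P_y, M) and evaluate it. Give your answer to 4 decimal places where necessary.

x* = 14.2776

From the CES first-order condition, (3/5)·(y/x)^(4) = P_x/P_y.
Solve for the ratio: y/x = [(5/3)·P_x/P_y]^(0.25).
Substitute y = (y/x)·x into the budget: x* = M/(P_x + P_y·(y/x)).
Numerically y/x = 1.136219, so x* = 61/(2 + 2·1.136219) = 14.2776.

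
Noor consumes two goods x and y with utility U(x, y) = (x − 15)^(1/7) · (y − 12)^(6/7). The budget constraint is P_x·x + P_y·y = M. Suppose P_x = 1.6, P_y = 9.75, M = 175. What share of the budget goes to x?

share on x = 0.1649

MRS = (1/6)·(y−12)/(x−15). Tangency with P_x/P_y gives y−12 = 6·(P_x/P_y)·(x−15).
Substituting into the budget: x* = 15 + 1/7·(M − 15·P_x − 12·P_y)/P_x, and y* = 12 + 6/7·(…)/P_y.
Discretionary income = 175 − 15·1.6 − 12·9.75 = 34; x* = 15 + 1/7·34/1.6 = 18.0357; y* = 12 + 6/7·34/9.75 = 14.989.
Expenditure on x: 1.6·18.0357 = 28.8571; share = 0.1649.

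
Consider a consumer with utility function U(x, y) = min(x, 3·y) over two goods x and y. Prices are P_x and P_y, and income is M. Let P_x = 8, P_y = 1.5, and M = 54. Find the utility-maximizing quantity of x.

x* = 6.3529

With perfect complements, no substitution: consume in ratio x:y = 3:1.
Budget: P_x·x + P_y·(1/3)·x = M, so (3·P_x + P_y)·x = 3·M.
Demand: x*(P_x,P_y,M) = 3·M/(3·P_x + P_y), y* = M/(3·P_x + P_y).
Here 3·8 + 1.5 = 25.5, giving x* = 6.3529.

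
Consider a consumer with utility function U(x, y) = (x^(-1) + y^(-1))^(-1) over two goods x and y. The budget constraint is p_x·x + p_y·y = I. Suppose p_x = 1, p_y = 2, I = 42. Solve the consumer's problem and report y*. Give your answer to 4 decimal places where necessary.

y* = 12.3015

With the ratio pinned down, the budget gives x* = I/(p_x + p_y·(y/x)) and y* = (y/x)·x*.
Numerically y/x = 0.707107, so x* = 42/(1 + 2·0.707107) = 17.397 and y* = 0.707107·17.397 = 12.3015.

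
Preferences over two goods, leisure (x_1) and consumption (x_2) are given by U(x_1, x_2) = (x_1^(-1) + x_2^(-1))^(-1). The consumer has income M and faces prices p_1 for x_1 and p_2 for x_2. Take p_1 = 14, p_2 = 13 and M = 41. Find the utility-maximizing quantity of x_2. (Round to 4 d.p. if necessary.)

Substitute x_2 = (x_2/x_1)·x_1 into the budget: x_1* = M/(p_1 + p_2·(x_2/x_1)).
Numerically x_2/x_1 = 1.037749, so x_1* = 41/(14 + 13·1.037749) = 1.4914 and x_2* = 1.037749·1.4914 = 1.5477.

x_2* = 1.5477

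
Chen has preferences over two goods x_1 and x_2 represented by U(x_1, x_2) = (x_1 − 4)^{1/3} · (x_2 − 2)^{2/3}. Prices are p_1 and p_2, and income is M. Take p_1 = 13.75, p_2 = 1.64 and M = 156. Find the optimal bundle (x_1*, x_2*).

x_1* = 6.369, x_2* = 41.7236

This is Cobb-Douglas in (x_1−4, x_2−2): tangency gives 1/3·p_2·(x_2−2) = 2/3·p_1·(x_1−4).
Substituting into the budget: x_1* = 4 + 1/3·(M − 4·p_1 − 2·p_2)/p_1, and x_2* = 2 + 2/3·(…)/p_2.
Discretionary income = 156 − 4·13.75 − 2·1.64 = 97.72; x_1* = 4 + 1/3·97.72/13.75 = 6.369; x_2* = 2 + 2/3·97.72/1.64 = 41.7236.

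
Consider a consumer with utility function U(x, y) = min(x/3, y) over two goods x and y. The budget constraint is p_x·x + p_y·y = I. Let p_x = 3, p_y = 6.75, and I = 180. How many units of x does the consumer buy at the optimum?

x* = 34.2857

Leontief preferences: the optimum is at the kink where x/3 = y/1, i.e. y = (1/3)·x.
Budget: p_x·x + p_y·(1/3)·x = I, so (3·p_x + p_y)·x = 3·I.
Demand: x*(p_x,p_y,I) = 3·I/(3·p_x + p_y), y* = I/(3·p_x + p_y).
Here 3·3 + 6.75 = 15.75, giving x* = 34.2857.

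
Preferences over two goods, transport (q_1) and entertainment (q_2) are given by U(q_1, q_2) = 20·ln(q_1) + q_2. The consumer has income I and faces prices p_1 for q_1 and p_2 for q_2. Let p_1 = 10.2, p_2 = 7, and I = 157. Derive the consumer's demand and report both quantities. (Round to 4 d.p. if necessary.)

MU_q_1 = 20/q_1, MU_q_2 = 1. Tangency: 20/q_1 = p_1/p_2.
So q_1*(p_1,p_2) = 20·p_2/p_1, independent of income; and q_2* = (I − 20·p_2)/p_2.
At the given prices: q_1* = 20·7/10.2 = 13.7255, and q_2* = 2.4286.

q_1* = 13.7255, q_2* = 2.4286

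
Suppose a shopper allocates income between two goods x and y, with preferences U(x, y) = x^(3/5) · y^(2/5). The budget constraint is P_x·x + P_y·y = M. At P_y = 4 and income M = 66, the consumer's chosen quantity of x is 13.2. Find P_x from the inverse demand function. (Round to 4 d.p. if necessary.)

The MRS is (3/2)·y/x. Set MRS = P_x/P_y.
So 0.6·P_y·y = 0.4·P_x·x; combined with the budget, a share 0.6 of income goes to x.
Demand: x*(P_x,P_y,M) = 0.6·M/P_x and y* = 0.4·M/P_y.
Set x* = 13.2 in the demand function and solve for P_x: P_x = 3.

P_x = 3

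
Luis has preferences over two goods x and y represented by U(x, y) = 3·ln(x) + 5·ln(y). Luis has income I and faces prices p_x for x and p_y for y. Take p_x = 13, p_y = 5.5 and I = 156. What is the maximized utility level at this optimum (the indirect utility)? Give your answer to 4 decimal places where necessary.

V = 18.8878

The MRS is (3/5)·y/x. Set MRS = p_x/p_y.
So 3·p_y·y = 5·p_x·x; combined with the budget, a share 0.375 of income goes to x.
Demand: x*(p_x,p_y,I) = 0.375·I/p_x and y* = 0.625·I/p_y.
At p_x=13, p_y=5.5, I=156: x* = 0.375·156/13 = 4.5, y* = 17.7273.
Utility at the optimum: U(4.5, 17.7273) = 18.8878.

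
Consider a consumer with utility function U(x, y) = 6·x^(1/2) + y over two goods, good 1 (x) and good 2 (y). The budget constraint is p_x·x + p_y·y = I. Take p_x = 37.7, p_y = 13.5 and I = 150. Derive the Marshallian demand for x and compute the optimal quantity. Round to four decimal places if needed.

Solve: √x = 3·p_y/p_x, so x*(p_x,p_y) = (3·p_y/p_x)², and y* = (I − p_x·x*)/p_y.
Plugging in: x* = (3·13.5/37.7)² = 1.1541.

x* = 1.1541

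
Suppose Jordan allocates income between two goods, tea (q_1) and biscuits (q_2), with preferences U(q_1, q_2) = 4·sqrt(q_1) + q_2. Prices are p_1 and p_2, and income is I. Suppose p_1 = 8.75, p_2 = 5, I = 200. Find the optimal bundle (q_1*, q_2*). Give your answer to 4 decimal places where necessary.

Utility is quasi-linear in q_2; the FOC for q_1 is 2/√q_1 = p_1/p_2.
Solve: √q_1 = 2·p_2/p_1, so q_1*(p_1,p_2) = (2·p_2/p_1)², and q_2* = (I − p_1·q_1*)/p_2.
Plugging in: q_1* = (2·5/8.75)² = 1.3061, q_2* = 37.7143.

q_1* = 1.3061, q_2* = 37.7143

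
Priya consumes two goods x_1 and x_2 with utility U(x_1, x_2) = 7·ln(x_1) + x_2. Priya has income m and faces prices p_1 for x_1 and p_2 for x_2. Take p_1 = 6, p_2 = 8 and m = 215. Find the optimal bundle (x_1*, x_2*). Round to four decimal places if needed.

x_1* = 9.3333, x_2* = 19.875

At the given prices: x_1* = 7·8/6 = 9.3333, and x_2* = 19.875.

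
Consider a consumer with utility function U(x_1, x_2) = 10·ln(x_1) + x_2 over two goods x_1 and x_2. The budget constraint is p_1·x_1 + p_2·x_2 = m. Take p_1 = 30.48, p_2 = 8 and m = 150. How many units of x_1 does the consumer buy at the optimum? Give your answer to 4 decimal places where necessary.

Set MRS = p_1/p_2: (10/x_1)/1 = p_1/p_2.
So x_1*(p_1,p_2) = 10·p_2/p_1, independent of income; and x_2* = (m − 10·p_2)/p_2.
At the given prices: x_1* = 10·8/30.48 = 2.6247.

x_1* = 2.6247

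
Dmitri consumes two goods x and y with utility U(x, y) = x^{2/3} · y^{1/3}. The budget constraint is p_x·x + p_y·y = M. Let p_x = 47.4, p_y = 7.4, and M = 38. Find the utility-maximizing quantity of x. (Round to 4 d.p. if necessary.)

x* = 0.5345

MU_x/MU_y = (2/3·y)/(1/3·x); tangency sets this equal to p_x/p_y.
So 2/3·p_y·y = 1/3·p_x·x; combined with the budget, a share 2/3 of income goes to x.
Demand: x*(p_x,p_y,M) = 2/3·M/p_x and y* = 1/3·M/p_y.
At p_x=47.4, p_y=7.4, M=38: x* = 2/3·38/47.4 = 0.5345.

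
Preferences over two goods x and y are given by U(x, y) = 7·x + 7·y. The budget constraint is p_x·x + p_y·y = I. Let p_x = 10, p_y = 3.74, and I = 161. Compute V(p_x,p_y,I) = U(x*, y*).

V = 301.3369

y gives more utility per dollar, so spend all income on y: y* = I/p_y, x* = 0.
Numerically: x* = 0, y* = 43.0481.
Utility at the optimum: U(0, 43.0481) = 301.3369.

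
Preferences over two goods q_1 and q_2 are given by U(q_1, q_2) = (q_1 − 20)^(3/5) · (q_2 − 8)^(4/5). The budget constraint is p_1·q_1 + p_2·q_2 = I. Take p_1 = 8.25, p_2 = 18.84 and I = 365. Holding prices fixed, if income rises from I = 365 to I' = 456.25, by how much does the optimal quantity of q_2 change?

Δq_2* = 2.7677

Let q_1' = q_1−20, q_2' = q_2−8. MRS = (3/4)·q_2'/q_1' = p_1/p_2.
After buying the subsistence bundle (20, 8), a share 3/7 of the remaining income goes to q_1: q_1* = 20 + 3/7·(I − 20p_1 − 8p_2)/p_1.
Discretionary income = 365 − 20·8.25 − 8·18.84 = 49.28; q_2* = 8 + 4/7·49.28/18.84 = 9.4947.
At I' = 456.25: q_2* = 12.2624. Change: 12.2624 − 9.4947 = 2.7677.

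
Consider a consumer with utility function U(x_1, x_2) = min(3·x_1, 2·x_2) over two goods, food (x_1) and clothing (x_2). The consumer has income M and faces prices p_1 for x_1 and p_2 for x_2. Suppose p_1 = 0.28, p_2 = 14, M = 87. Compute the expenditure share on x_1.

share on x_1 = 0.0132

Leontief preferences: the optimum is at the kink where x_1/2 = x_2/3, i.e. x_2 = (3/2)·x_1.
Budget: p_1·x_1 + p_2·(3/2)·x_1 = M, so (2·p_1 + 3·p_2)·x_1 = 2·M.
Demand: x_1*(p_1,p_2,M) = 2·M/(2·p_1 + 3·p_2), x_2* = 3·M/(2·p_1 + 3·p_2).
Here 2·0.28 + 3·14 = 42.56, giving x_1* = 4.0883 and x_2* = 6.1325.
Expenditure on x_1: 0.28·4.0883 = 1.1447; share = 0.0132.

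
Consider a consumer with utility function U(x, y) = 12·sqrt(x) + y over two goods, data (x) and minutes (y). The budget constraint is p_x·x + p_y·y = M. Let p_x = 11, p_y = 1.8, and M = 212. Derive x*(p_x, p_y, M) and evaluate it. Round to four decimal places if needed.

x* = 0.964

Set MRS = p_x/p_y: 6·x^(−1/2) = p_x/p_y.
Solve: √x = 6·p_y/p_x, so x*(p_x,p_y) = (6·p_y/p_x)², and y* = (M − p_x·x*)/p_y.
Plugging in: x* = (6·1.8/11)² = 0.964.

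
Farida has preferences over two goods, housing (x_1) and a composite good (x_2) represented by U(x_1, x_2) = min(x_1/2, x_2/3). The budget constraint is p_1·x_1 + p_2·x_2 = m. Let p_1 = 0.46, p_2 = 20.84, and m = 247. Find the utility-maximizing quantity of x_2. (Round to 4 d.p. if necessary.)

With perfect complements, no substitution: consume in ratio x_1:x_2 = 2:3.
Budget: p_1·x_1 + p_2·(3/2)·x_1 = m, so (2·p_1 + 3·p_2)·x_1 = 2·m.
Demand: x_1*(p_1,p_2,m) = 2·m/(2·p_1 + 3·p_2), x_2* = 3·m/(2·p_1 + 3·p_2).
Here 2·0.46 + 3·20.84 = 63.44, giving x_2* = 11.6803.

x_2* = 11.6803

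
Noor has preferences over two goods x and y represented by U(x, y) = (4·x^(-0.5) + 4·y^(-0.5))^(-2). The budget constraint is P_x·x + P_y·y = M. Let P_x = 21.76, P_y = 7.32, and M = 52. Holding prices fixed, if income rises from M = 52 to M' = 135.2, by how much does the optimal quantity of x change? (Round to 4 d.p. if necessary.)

Δx* = 2.2551

MU_x ∝ 4·x^(-1.5), MU_y ∝ 4·y^(-1.5), so MRS = (y/x)^(1.5) = P_x/P_y.
Hence y/x = (P_x/P_y)^(1/(1.5)), i.e. raised to the 2/3 power.
Substitute y = (y/x)·x into the budget: x* = M/(P_x + P_y·(y/x)).
Numerically y/x = 2.067435, so x* = 52/(21.76 + 7.32·2.067435) = 1.4095.
At M' = 135.2: x* = 3.6646. Change: 3.6646 − 1.4095 = 2.2551.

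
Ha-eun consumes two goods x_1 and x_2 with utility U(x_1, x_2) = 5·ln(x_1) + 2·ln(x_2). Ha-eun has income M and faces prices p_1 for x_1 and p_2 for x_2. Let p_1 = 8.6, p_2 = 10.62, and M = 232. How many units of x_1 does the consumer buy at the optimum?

x_1* = 19.2691

Tangency: MRS = (5/2)·x_2/x_1 = p_1/p_2.
Rearranging, p_2·x_2 = (2/5)·p_1·x_1. Substituting into the budget gives p_1·x_1·(1 + (2/5)) = M.
Demand: x_1*(p_1,p_2,M) = 5/7·M/p_1 and x_2* = 2/7·M/p_2.
At p_1=8.6, p_2=10.62, M=232: x_1* = 5/7·232/8.6 = 19.2691.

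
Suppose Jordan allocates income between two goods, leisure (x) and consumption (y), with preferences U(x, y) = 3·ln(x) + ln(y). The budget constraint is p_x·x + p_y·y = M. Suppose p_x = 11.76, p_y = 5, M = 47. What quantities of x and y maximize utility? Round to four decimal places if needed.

x* = 2.9974, y* = 2.35

The MRS is 3·y/x. Set MRS = p_x/p_y.
Rearranging, p_y·y = (1/3)·p_x·x. Substituting into the budget gives p_x·x·(1 + (1/3)) = M.
Demand: x*(p_x,p_y,M) = 0.75·M/p_x and y* = 0.25·M/p_y.
At p_x=11.76, p_y=5, M=47: x* = 0.75·47/11.76 = 2.9974, y* = 2.35.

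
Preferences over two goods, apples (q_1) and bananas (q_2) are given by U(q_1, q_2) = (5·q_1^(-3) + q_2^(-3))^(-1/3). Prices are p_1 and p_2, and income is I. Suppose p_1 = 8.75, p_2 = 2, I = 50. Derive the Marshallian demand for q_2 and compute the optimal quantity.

MU_q_1 ∝ 5·q_1^(-4), MU_q_2 ∝ q_2^(-4), so MRS = 5·(q_2/q_1)^(4) = p_1/p_2.
Hence q_2/q_1 = ((1/5)·p_1/p_2)^(1/(4)), i.e. raised to the 0.25 power.
Substitute q_2 = (q_2/q_1)·q_1 into the budget: q_1* = I/(p_1 + p_2·(q_2/q_1)).
Numerically q_2/q_1 = 0.967168, so q_1* = 50/(8.75 + 2·0.967168) = 4.6797 and q_2* = 0.967168·4.6797 = 4.5261.

q_2* = 4.5261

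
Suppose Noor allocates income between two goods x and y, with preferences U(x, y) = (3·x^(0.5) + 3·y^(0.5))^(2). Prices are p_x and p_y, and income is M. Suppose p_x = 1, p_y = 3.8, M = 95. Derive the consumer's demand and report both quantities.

x* = 75.2083, y* = 5.2083

From the CES first-order condition, (y/x)^(0.5) = p_x/p_y.
Hence y/x = (p_x/p_y)^(1/(0.5)), i.e. raised to the 2 power.
With the ratio pinned down, the budget gives x* = M/(p_x + p_y·(y/x)) and y* = (y/x)·x*.
Numerically y/x = 0.069252, so x* = 95/(1 + 3.8·0.069252) = 75.2083 and y* = 0.069252·75.2083 = 5.2083.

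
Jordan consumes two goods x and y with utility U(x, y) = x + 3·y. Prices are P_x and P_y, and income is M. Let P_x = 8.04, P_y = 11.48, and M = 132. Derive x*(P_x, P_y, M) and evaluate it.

x* = 0

y gives more utility per dollar, so spend all income on y: y* = M/P_y, x* = 0.
Numerically: x* = 0, y* = 11.4983.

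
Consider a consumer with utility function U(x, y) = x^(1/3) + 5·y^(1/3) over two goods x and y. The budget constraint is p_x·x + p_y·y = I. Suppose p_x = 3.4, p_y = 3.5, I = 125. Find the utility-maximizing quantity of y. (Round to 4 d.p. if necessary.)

y* = 32.7429

From the CES first-order condition, (1/5)·(y/x)^(2/3) = p_x/p_y.
Solve for the ratio: y/x = [5·p_x/p_y]^(1.5).
Substitute y = (y/x)·x into the budget: x* = I/(p_x + p_y·(y/x)).
Numerically y/x = 10.704621, so x* = 125/(3.4 + 3.5·10.704621) = 3.0588 and y* = 10.704621·3.0588 = 32.7429.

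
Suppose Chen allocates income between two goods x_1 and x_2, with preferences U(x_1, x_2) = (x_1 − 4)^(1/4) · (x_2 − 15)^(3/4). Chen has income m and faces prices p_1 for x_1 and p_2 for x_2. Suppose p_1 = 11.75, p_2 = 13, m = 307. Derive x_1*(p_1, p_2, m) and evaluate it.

x_1* = 5.383

Substituting into the budget: x_1* = 4 + 0.25·(m − 4·p_1 − 15·p_2)/p_1, and x_2* = 15 + 0.75·(…)/p_2.
Discretionary income = 307 − 4·11.75 − 15·13 = 65; x_1* = 4 + 0.25·65/11.75 = 5.383.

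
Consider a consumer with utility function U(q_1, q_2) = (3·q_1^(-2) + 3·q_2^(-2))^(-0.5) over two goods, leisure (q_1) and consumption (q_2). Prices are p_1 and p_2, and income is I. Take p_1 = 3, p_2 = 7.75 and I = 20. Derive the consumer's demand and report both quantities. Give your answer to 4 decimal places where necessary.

q_1* = 2.3126, q_2* = 1.6854

From the CES first-order condition, (q_2/q_1)^(3) = p_1/p_2.
Solve for the ratio: q_2/q_1 = [p_1/p_2]^(1/3).
With the ratio pinned down, the budget gives q_1* = I/(p_1 + p_2·(q_2/q_1)) and q_2* = (q_2/q_1)·q_1*.
Numerically q_2/q_1 = 0.728797, so q_1* = 20/(3 + 7.75·0.728797) = 2.3126 and q_2* = 0.728797·2.3126 = 1.6854.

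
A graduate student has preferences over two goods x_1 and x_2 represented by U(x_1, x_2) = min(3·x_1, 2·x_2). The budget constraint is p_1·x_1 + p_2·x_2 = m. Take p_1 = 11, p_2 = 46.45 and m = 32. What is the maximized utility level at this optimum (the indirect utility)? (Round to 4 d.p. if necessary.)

With perfect complements, no substitution: consume in ratio x_1:x_2 = 2:3.
Budget: p_1·x_1 + p_2·(3/2)·x_1 = m, so (2·p_1 + 3·p_2)·x_1 = 2·m.
Demand: x_1*(p_1,p_2,m) = 2·m/(2·p_1 + 3·p_2), x_2* = 3·m/(2·p_1 + 3·p_2).
Here 2·11 + 3·46.45 = 161.35, giving x_1* = 0.3967 and x_2* = 0.595.
Utility at the optimum: U(0.3967, 0.595) = 1.19.

V = 1.19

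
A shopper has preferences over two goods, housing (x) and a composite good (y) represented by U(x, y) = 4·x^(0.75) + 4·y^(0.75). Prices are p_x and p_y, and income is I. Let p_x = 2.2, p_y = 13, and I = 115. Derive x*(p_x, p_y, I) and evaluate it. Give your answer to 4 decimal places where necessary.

From the CES first-order condition, (y/x)^(0.25) = p_x/p_y.
Solve for the ratio: y/x = [p_x/p_y]^(4).
With the ratio pinned down, the budget gives x* = I/(p_x + p_y·(y/x)) and y* = (y/x)·x*.
Numerically y/x = 0.00082, so x* = 115/(2.2 + 13·0.00082) = 52.0206.

x* = 52.0206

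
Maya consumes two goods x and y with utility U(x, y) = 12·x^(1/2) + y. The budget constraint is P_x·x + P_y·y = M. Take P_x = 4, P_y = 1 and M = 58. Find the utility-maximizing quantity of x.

Utility is quasi-linear in y; the FOC for x is 6/√x = P_x/P_y.
Thus x* = (6·P_y/P_x)² — independent of M — with the rest of income spent on y.
Plugging in: x* = (6·1/4)² = 2.25.

x* = 2.25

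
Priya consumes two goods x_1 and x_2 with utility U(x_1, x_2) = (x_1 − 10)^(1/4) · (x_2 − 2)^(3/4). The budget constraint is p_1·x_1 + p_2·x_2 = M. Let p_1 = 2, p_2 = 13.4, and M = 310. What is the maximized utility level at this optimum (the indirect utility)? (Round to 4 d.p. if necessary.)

This is Cobb-Douglas in (x_1−10, x_2−2): tangency gives 0.25·p_2·(x_2−2) = 0.75·p_1·(x_1−10).
After buying the subsistence bundle (10, 2), a share 0.25 of the remaining income goes to x_1: x_1* = 10 + 0.25·(M − 10p_1 − 2p_2)/p_1.
Discretionary income = 310 − 10·2 − 2·13.4 = 263.2; x_1* = 10 + 0.25·263.2/2 = 42.9; x_2* = 2 + 0.75·263.2/13.4 = 16.7313.
Utility at the optimum: U(42.9, 16.7313) = 18.0086.

V = 18.0086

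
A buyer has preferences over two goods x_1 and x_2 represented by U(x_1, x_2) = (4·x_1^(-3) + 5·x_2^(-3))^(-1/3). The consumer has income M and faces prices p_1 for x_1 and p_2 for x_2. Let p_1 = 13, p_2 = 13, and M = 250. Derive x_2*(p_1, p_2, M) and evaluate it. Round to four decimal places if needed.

x_2* = 9.8835

From the CES first-order condition, (4/5)·(x_2/x_1)^(4) = p_1/p_2.
Hence x_2/x_1 = ((5/4)·p_1/p_2)^(1/(4)), i.e. raised to the 0.25 power.
With the ratio pinned down, the budget gives x_1* = M/(p_1 + p_2·(x_2/x_1)) and x_2* = (x_2/x_1)·x_1*.
Numerically x_2/x_1 = 1.057371, so x_1* = 250/(13 + 13·1.057371) = 9.3473 and x_2* = 1.057371·9.3473 = 9.8835.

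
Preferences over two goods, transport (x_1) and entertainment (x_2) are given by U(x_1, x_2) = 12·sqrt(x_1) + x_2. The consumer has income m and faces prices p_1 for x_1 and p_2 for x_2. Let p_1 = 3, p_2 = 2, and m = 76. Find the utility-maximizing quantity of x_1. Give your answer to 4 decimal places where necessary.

x_1* = 16

Set MRS = p_1/p_2: 6·x_1^(−1/2) = p_1/p_2.
Solve: √x_1 = 6·p_2/p_1, so x_1*(p_1,p_2) = (6·p_2/p_1)², and x_2* = (m − p_1·x_1*)/p_2.
Plugging in: x_1* = (6·2/3)² = 16.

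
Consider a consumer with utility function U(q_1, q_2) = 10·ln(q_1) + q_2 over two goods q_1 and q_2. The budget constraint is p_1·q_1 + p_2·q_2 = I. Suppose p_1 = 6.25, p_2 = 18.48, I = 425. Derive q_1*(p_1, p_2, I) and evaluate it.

q_1* = 29.568

Set MRS = p_1/p_2: (10/q_1)/1 = p_1/p_2.
So q_1*(p_1,p_2) = 10·p_2/p_1, independent of income; and q_2* = (I − 10·p_2)/p_2.
At the given prices: q_1* = 10·18.48/6.25 = 29.568.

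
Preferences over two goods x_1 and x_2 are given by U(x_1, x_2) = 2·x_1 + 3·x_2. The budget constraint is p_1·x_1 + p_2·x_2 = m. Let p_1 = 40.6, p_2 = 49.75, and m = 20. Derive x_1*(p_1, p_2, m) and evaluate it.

x_1* = 0

Perfect substitutes: compare marginal utility per dollar. 2/p_1 vs 3/p_2 → 0.0493 vs 0.0603.
x_2 gives more utility per dollar, so spend all income on x_2: x_2* = m/p_2, x_1* = 0.
Numerically: x_1* = 0, x_2* = 0.402.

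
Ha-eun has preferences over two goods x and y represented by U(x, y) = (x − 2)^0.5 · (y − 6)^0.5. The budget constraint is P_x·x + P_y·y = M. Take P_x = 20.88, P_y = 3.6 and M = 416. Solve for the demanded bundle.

This is Cobb-Douglas in (x−2, y−6): tangency gives 0.5·P_y·(y−6) = 0.5·P_x·(x−2).
Substituting into the budget: x* = 2 + 0.5·(M − 2·P_x − 6·P_y)/P_x, and y* = 6 + 0.5·(…)/P_y.
Discretionary income = 416 − 2·20.88 − 6·3.6 = 352.64; x* = 2 + 0.5·352.64/20.88 = 10.4444; y* = 6 + 0.5·352.64/3.6 = 54.9778.

x* = 10.4444, y* = 54.9778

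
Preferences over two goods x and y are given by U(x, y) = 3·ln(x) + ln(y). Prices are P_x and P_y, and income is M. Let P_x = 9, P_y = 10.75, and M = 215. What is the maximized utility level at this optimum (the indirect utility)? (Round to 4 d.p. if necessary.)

V = 10.2666

Demand: x*(P_x,P_y,M) = 0.75·M/P_x and y* = 0.25·M/P_y.
At P_x=9, P_y=10.75, M=215: x* = 0.75·215/9 = 17.9167, y* = 5.
Utility at the optimum: U(17.9167, 5) = 10.2666.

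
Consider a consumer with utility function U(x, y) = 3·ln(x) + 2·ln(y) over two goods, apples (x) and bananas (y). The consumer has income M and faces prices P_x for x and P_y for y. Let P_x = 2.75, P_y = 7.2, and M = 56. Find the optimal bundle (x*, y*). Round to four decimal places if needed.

x* = 12.2182, y* = 3.1111

The MRS is (3/2)·y/x. Set MRS = P_x/P_y.
So 3·P_y·y = 2·P_x·x; combined with the budget, a share 0.6 of income goes to x.
Demand: x*(P_x,P_y,M) = 0.6·M/P_x and y* = 0.4·M/P_y.
At P_x=2.75, P_y=7.2, M=56: x* = 0.6·56/2.75 = 12.2182, y* = 3.1111.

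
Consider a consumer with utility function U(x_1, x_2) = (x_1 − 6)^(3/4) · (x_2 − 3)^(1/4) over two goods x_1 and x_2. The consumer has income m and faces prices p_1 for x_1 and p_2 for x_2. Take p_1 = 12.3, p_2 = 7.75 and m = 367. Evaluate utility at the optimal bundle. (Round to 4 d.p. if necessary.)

MRS = 3·(x_2−3)/(x_1−6). Tangency with p_1/p_2 gives x_2−3 = (1/3)·(p_1/p_2)·(x_1−6).
Substituting into the budget: x_1* = 6 + 0.75·(m − 6·p_1 − 3·p_2)/p_1, and x_2* = 3 + 0.25·(…)/p_2.
Discretionary income = 367 − 6·12.3 − 3·7.75 = 269.95; x_1* = 6 + 0.75·269.95/12.3 = 22.4604; x_2* = 3 + 0.25·269.95/7.75 = 11.7081.
Utility at the optimum: U(22.4604, 11.7081) = 14.0382.

V = 14.0382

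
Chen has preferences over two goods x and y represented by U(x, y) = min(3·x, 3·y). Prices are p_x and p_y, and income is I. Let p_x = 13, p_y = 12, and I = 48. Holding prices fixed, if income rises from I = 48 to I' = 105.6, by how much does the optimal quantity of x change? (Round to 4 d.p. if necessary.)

Δx* = 2.304

Leontief preferences: the optimum is at the kink where x/3 = y/3, i.e. y = x.
Budget: p_x·x + p_y·x = I, so (3·p_x + 3·p_y)·x = 3·I.
Demand: x*(p_x,p_y,I) = 3·I/(3·p_x + 3·p_y), y* = 3·I/(3·p_x + 3·p_y).
Here 3·13 + 3·12 = 75, giving x* = 1.92.
At I' = 105.6: x* = 4.224. Change: 4.224 − 1.92 = 2.304.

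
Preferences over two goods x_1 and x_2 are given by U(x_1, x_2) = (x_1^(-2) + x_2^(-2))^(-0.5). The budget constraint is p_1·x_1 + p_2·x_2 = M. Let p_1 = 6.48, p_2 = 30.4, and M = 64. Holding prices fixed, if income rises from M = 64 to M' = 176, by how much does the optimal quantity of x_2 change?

Δx_2* = 2.7153

MU_x_1 ∝ x_1^(-3), MU_x_2 ∝ x_2^(-3), so MRS = (x_2/x_1)^(3) = p_1/p_2.
Hence x_2/x_1 = (p_1/p_2)^(1/(3)), i.e. raised to the 1/3 power.
Substitute x_2 = (x_2/x_1)·x_1 into the budget: x_1* = M/(p_1 + p_2·(x_2/x_1)).
Numerically x_2/x_1 = 0.597357, so x_1* = 64/(6.48 + 30.4·0.597357) = 2.5974 and x_2* = 0.597357·2.5974 = 1.5516.
At M' = 176: x_2* = 4.2669. Change: 4.2669 − 1.5516 = 2.7153.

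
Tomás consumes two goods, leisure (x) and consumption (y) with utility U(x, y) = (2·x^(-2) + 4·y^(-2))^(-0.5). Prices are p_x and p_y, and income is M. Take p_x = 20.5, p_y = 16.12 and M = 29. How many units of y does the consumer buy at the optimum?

y* = 0.9313

From the CES first-order condition, (1/2)·(y/x)^(3) = p_x/p_y.
Solve for the ratio: y/x = [2·p_x/p_y]^(1/3).
With the ratio pinned down, the budget gives x* = M/(p_x + p_y·(y/x)) and y* = (y/x)·x*.
Numerically y/x = 1.365022, so x* = 29/(20.5 + 16.12·1.365022) = 0.6823 and y* = 1.365022·0.6823 = 0.9313.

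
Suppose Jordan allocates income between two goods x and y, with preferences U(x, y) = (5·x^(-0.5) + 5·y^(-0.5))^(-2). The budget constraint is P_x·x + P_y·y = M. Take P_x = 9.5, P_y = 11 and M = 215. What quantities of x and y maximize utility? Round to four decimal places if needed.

x* = 11.0394, y* = 10.0115

With the ratio pinned down, the budget gives x* = M/(P_x + P_y·(y/x)) and y* = (y/x)·x*.
Numerically y/x = 0.906889, so x* = 215/(9.5 + 11·0.906889) = 11.0394 and y* = 0.906889·11.0394 = 10.0115.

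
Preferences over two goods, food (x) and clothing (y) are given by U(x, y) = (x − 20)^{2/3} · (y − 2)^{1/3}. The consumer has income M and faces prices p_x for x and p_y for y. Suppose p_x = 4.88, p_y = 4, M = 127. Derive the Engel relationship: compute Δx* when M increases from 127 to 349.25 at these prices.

Substituting into the budget: x* = 20 + 2/3·(M − 20·p_x − 2·p_y)/p_x, and y* = 2 + 1/3·(…)/p_y.
Discretionary income = 127 − 20·4.88 − 2·4 = 21.4; x* = 20 + 2/3·21.4/4.88 = 22.9235.
At M' = 349.25: x* = 53.2855. Change: 53.2855 − 22.9235 = 30.362.

Δx* = 30.362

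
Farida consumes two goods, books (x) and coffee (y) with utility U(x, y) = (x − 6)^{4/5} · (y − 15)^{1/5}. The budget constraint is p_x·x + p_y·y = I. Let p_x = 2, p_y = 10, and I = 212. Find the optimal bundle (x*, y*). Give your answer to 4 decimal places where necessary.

x* = 26, y* = 16

Let x' = x−6, y' = y−15. MRS = 4·y'/x' = p_x/p_y.
Substituting into the budget: x* = 6 + 0.8·(I − 6·p_x − 15·p_y)/p_x, and y* = 15 + 0.2·(…)/p_y.
Discretionary income = 212 − 6·2 − 15·10 = 50; x* = 6 + 0.8·50/2 = 26; y* = 15 + 0.2·50/10 = 16.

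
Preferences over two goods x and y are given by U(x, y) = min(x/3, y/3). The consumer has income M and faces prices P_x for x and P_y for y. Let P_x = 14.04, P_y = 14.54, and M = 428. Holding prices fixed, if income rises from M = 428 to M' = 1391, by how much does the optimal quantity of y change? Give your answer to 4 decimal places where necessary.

Demand: x*(P_x,P_y,M) = 3·M/(3·P_x + 3·P_y), y* = 3·M/(3·P_x + 3·P_y).
Here 3·14.04 + 3·14.54 = 85.74, giving y* = 14.9755.
At M' = 1391: y* = 48.6704. Change: 48.6704 − 14.9755 = 33.6949.

Δy* = 33.6949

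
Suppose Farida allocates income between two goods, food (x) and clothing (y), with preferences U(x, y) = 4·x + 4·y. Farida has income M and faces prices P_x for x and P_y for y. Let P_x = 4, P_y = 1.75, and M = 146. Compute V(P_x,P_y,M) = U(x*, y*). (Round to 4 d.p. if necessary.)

V = 333.7143

Perfect substitutes: compare marginal utility per dollar. 4/P_x vs 4/P_y → 1 vs 2.2857.
y gives more utility per dollar, so spend all income on y: y* = M/P_y, x* = 0.
Numerically: x* = 0, y* = 83.4286.
Utility at the optimum: U(0, 83.4286) = 333.7143.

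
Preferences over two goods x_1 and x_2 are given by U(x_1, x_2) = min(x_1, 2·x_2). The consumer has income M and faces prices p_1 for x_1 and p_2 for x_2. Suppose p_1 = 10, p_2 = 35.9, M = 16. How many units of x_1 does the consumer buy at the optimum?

x_1* = 0.5725

With perfect complements, no substitution: consume in ratio x_1:x_2 = 2:1.
Budget: p_1·x_1 + p_2·(1/2)·x_1 = M, so (2·p_1 + p_2)·x_1 = 2·M.
Demand: x_1*(p_1,p_2,M) = 2·M/(2·p_1 + p_2), x_2* = M/(2·p_1 + p_2).
Here 2·10 + 35.9 = 55.9, giving x_1* = 0.5725.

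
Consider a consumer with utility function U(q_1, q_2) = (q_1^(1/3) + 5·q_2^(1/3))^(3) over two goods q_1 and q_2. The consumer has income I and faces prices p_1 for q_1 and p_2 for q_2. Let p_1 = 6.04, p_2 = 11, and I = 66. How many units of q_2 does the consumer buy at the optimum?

MRS = MU_q_1/MU_q_2 = (1/5)·(q_2/q_1)^(2/3). Set equal to p_1/p_2.
Hence q_2/q_1 = (5·p_1/p_2)^(1/(2/3)), i.e. raised to the 1.5 power.
With the ratio pinned down, the budget gives q_1* = I/(p_1 + p_2·(q_2/q_1)) and q_2* = (q_2/q_1)·q_1*.
Numerically q_2/q_1 = 4.549057, so q_1* = 66/(6.04 + 11·4.549057) = 1.1769 and q_2* = 4.549057·1.1769 = 5.3538.

q_2* = 5.3538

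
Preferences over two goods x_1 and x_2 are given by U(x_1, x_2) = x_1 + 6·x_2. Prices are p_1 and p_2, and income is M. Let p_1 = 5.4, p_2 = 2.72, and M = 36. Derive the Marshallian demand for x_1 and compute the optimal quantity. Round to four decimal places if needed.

x_2 gives more utility per dollar, so spend all income on x_2: x_2* = M/p_2, x_1* = 0.
Numerically: x_1* = 0, x_2* = 13.2353.

x_1* = 0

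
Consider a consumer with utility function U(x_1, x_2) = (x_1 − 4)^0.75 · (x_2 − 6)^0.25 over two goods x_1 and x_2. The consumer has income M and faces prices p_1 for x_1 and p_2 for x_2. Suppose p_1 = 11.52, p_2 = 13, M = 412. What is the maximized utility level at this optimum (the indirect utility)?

This is Cobb-Douglas in (x_1−4, x_2−6): tangency gives 0.75·p_2·(x_2−6) = 0.25·p_1·(x_1−4).
After buying the subsistence bundle (4, 6), a share 0.75 of the remaining income goes to x_1: x_1* = 4 + 0.75·(M − 4p_1 − 6p_2)/p_1.
Discretionary income = 412 − 4·11.52 − 6·13 = 287.92; x_1* = 4 + 0.75·287.92/11.52 = 22.7448; x_2* = 6 + 0.25·287.92/13 = 11.5369.
Utility at the optimum: U(22.7448, 11.5369) = 13.819.

V = 13.819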